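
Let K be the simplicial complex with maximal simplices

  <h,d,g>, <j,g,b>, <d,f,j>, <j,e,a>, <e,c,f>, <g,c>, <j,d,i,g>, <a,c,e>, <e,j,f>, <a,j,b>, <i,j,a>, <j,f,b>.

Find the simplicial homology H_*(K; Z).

H_0 ≅ Z,  H_1 ≅ Z,  H_2 = 0,  H_3 = 0.

Fix the vertex order a < b < c < d < e < f < g < h < i < j and write every simplex with vertices in increasing order. Then dim K = 3 and the simplices of K are:

  0-simplices (10): a, b, c, d, e, f, g, h, i, j
  1-simplices (23): ab, ac, ae, ai, aj, bf, bg, bj, ce, cf, cg, df, dg, dh, di, dj, ef, ej, fj, gh, gi, gj, ij
  2-simplices (14): abj, ace, aej, aij, bfj, bgj, cef, dfj, dgh, dgi, dgj, dij, efj, gij
  3-simplices (1): dgij

Hence C_0 ≅ Z^10, C_1 ≅ Z^23, C_2 ≅ Z^14, C_3 ≅ Z^1.

∂_1: C_1 → C_0 sends each edge [p,q] (with p < q) to q − p. For instance
  ∂ef = f − e.
The 10×23 boundary matrix has rank 9 and Smith normal form diag(1,1,1,1,1,1,1,1,1).

The boundary map ∂_2: C_2 → C_1 maps a triangle to the signed sum of its edges. For instance
  ∂aij = ij − aj + ai,
  ∂gij = ij − gj + gi.
The 23×14 boundary matrix has rank 13 and Smith normal form diag(1,1,1,1,1,1,1,1,1,1,1,1,1).

Boundary ∂_3: C_3 → C_2 sends each 3-simplex σ to the alternating sum Σ_i (−1)^i (σ with its i-th vertex removed). For instance
  ∂dgij = gij − dij + dgj − dgi.
This gives a 14×1 integer matrix of rank 1; reducing to Smith normal form yields diagonal entries (1).

Computing H_k = (kernel of ∂_k) / (image of ∂_{k+1}):

  H_0: rank C_0 − rank ∂_1 = 10 − 9 = 1, and the invariant factors of ∂_1 are all 1, so H_0 ≅ Z.
  H_1: rank ker ∂_1 − rank ∂_2 = (23 − 9) − 13 = 1, and the invariant factors of ∂_2 are all 1, so H_1 ≅ Z.
  H_2: rank ker ∂_2 − rank ∂_3 = (14 − 13) − 1 = 0, and the invariant factors of ∂_3 are all 1, so H_2 ≅ 0.
  H_3: rank ker ∂_3 − rank ∂_4 = (1 − 1) − 0 = 0, and there is no ∂_4, so H_3 ≅ 0.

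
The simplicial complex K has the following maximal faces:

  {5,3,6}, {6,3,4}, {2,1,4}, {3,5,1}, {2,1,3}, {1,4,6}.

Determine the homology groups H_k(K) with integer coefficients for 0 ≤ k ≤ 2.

We work with the vertex ordering 1 < 2 < 3 < 4 < 5 < 6. The simplices of K, each written with vertices in increasing order, are:

  0-simplices (6): [1], [2], [3], [4], [5], [6]
  1-simplices (12): [1,2], [1,3], [1,4], [1,5], [1,6], [2,3], [2,4], [3,4], [3,5], [3,6], [4,6], [5,6]
  2-simplices (6): [1,2,3], [1,2,4], [1,3,5], [1,4,6], [3,4,6], [3,5,6]

Hence C_0 ≅ Z^6, C_1 ≅ Z^12, C_2 ≅ Z^6.

Boundary ∂_1: C_1 → C_0 maps an edge to its endpoints' difference, ∂[p,q] = q − p. For instance
  ∂[2,3] = [3] − [2].
The 6×12 boundary matrix has rank 5 and Smith normal form diag(1,1,1,1,1).

Boundary ∂_2: C_2 → C_1 acts by ∂[p,q,r] = [q,r] − [p,r] + [p,q]. For instance
  ∂[1,4,6] = [4,6] − [1,6] + [1,4],
  ∂[1,3,5] = [3,5] − [1,5] + [1,3].
The resulting 12×6 matrix has rank 6, and its Smith normal form has invariant factors (1,1,1,1,1,1).

Reading off H_k = ker ∂_k / im ∂_{k+1}:

  H_0: rank C_0 − rank ∂_1 = 6 − 5 = 1, and the invariant factors of ∂_1 are all 1, so H_0 ≅ Z.
  H_1: rank ker ∂_1 − rank ∂_2 = (12 − 5) − 6 = 1, and the invariant factors of ∂_2 are all 1, so H_1 ≅ Z.
  H_2: rank ker ∂_2 − rank ∂_3 = (6 − 6) − 0 = 0, and there is no ∂_3, so H_2 ≅ 0.

H_0 = Z,  H_1 = Z,  H_2 = 0.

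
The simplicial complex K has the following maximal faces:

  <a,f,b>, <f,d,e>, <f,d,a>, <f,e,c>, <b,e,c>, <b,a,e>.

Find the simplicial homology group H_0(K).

Take the total order a < b < c < d < e < f on the vertex set. Then K (dimension 2) consists of the simplices:

  0-simplices (6): a, b, c, d, e, f
  1-simplices (12): ab, ad, ae, af, bc, be, bf, ce, cf, de, df, ef
  2-simplices (6): abe, abf, adf, bce, cef, def

so the chain groups are C_0 ≅ Z^6, C_1 ≅ Z^12, C_2 ≅ Z^6.

The boundary map ∂_1: C_1 → C_0 sends each edge [p,q] (with p < q) to q − p.
The resulting 6×12 matrix has rank 5, and its Smith normal form has invariant factors (1,1,1,1,1).

Boundary ∂_2: C_2 → C_1 acts by ∂[p,q,r] = [q,r] − [p,r] + [p,q]. For instance
  ∂adf = df − af + ad,
  ∂abe = be − ae + ab.
This gives a 12×6 integer matrix of rank 6; reducing to Smith normal form yields diagonal entries (1,1,1,1,1,1).

Now H_k = ker ∂_k / im ∂_{k+1}, so:

  H_0: rank C_0 − rank ∂_1 = 6 − 5 = 1, and the invariant factors of ∂_1 are all 1, so H_0 = Z.

(K is a triangulation of the cylinder S^1 x I.)

H_0 ≅ Z.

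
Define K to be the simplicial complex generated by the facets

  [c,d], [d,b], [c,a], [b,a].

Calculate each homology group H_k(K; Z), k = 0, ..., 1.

Order the vertices as a < b < c < d. Listing each simplex with vertices in this order, K has dimension 1 with simplices:

  0-simplices (4): a, b, c, d
  1-simplices (4): ab, ac, bd, cd

so the chain groups are C_0 ≅ Z^4, C_1 ≅ Z^4.

Boundary ∂_1: C_1 → C_0 is given by ∂[p,q] = [q] − [p]. For instance
  ∂ac = c − a.
This gives a 4×4 integer matrix of rank 3; reducing to Smith normal form yields diagonal entries (1,1,1).

Now H_k = ker ∂_k / im ∂_{k+1}, so:

  H_0: rank C_0 − rank ∂_1 = 4 − 3 = 1, and the invariant factors of ∂_1 are all 1, so H_0 = Z.
  H_1: rank ker ∂_1 − rank ∂_2 = (4 − 3) − 0 = 1, and there is no ∂_2, so H_1 = Z.

H_0 ≅ Z,  H_1 ≅ Z.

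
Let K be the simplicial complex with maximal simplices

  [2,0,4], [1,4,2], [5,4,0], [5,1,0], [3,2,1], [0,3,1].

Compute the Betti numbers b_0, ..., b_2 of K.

Order the vertices as 0 < 1 < 2 < 3 < 4 < 5. Listing each simplex with vertices in this order, K has dimension 2 with simplices:

  0-simplices (6): [0], [1], [2], [3], [4], [5]
  1-simplices (12): [0,1], [0,2], [0,3], [0,4], [0,5], [1,2], [1,3], [1,4], [1,5], [2,3], [2,4], [4,5]
  2-simplices (6): [0,1,3], [0,1,5], [0,2,4], [0,4,5], [1,2,3], [1,2,4]

giving chain groups C_0 ≅ Z^6, C_1 ≅ Z^12, C_2 ≅ Z^6.

∂_1: C_1 → C_0 maps an edge to its endpoints' difference, ∂[p,q] = q − p. For instance
  ∂[2,4] = [4] − [2].
The resulting 6×12 matrix has rank 5, and its Smith normal form has invariant factors (1,1,1,1,1).

∂_2: C_2 → C_1 acts by ∂[p,q,r] = [q,r] − [p,r] + [p,q]. For instance
  ∂[0,4,5] = [4,5] − [0,5] + [0,4],
  ∂[0,1,3] = [1,3] − [0,3] + [0,1].
This gives a 12×6 integer matrix of rank 6; reducing to Smith normal form yields diagonal entries (1,1,1,1,1,1).

Reading off H_k = ker ∂_k / im ∂_{k+1}:

  H_0: rank C_0 − rank ∂_1 = 6 − 5 = 1, and the invariant factors of ∂_1 are all 1, so H_0 ≅ Z.
  H_1: rank ker ∂_1 − rank ∂_2 = (12 − 5) − 6 = 1, and the invariant factors of ∂_2 are all 1, so H_1 ≅ Z.
  H_2: rank ker ∂_2 − rank ∂_3 = (6 − 6) − 0 = 0, and there is no ∂_3, so H_2 ≅ 0.

(K is a triangulation of the cylinder S^1 x I.)

Hence the Betti numbers are b_0 = 1, b_1 = 1, b_2 = 0.

b_0 = 1, b_1 = 1, b_2 = 0.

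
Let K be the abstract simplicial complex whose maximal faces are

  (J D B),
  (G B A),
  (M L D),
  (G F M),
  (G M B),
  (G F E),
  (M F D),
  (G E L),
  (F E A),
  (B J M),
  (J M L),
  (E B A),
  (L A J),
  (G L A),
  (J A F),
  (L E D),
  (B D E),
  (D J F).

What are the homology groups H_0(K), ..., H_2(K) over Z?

H_0 = Z,  H_1 = Z × Z/2,  H_2 = 0.

We work with the vertex ordering A < B < D < E < F < G < J < L < M. The simplices of K, each written with vertices in increasing order, are:

  0-simplices (9): A, B, D, E, F, G, J, L, M
  1-simplices (27): AB, AE, AF, AG, AJ, AL, BD, BE, BG, BJ, BM, DE, DF, DJ, DL, DM, EF, EG, EL, FG, FJ, FM, GL, GM, JL, JM, LM
  2-simplices (18): ABE, ABG, AEF, AFJ, AGL, AJL, BDE, BDJ, BGM, BJM, DEL, DFJ, DFM, DLM, EFG, EGL, FGM, JLM

so the chain groups are C_0 ≅ Z^9, C_1 ≅ Z^27, C_2 ≅ Z^18.

Boundary ∂_1: C_1 → C_0 is given by ∂[p,q] = [q] − [p].
The 9×27 boundary matrix has rank 8 and Smith normal form diag(1,1,1,1,1,1,1,1).

∂_2: C_2 → C_1 maps a triangle to the signed sum of its edges. For instance
  ∂BDE = DE − BE + BD,
  ∂FGM = GM − FM + FG.
As a 27×18 matrix over Z this has rank 18, with invariant factors (1,1,1,1,1,1,1,1,1,1,1,1,1,1,1,1,1,2).

From H_k ≅ ker(∂_k) / im(∂_{k+1}) we obtain:

  H_0: rank C_0 − rank ∂_1 = 9 − 8 = 1, and the invariant factors of ∂_1 are all 1, so H_0 = Z.
  H_1: rank ker ∂_1 − rank ∂_2 = (27 − 8) − 18 = 1, and ∂_2 has invariant factor 2 > 1, so H_1 = Z × Z/2.
  H_2: rank ker ∂_2 − rank ∂_3 = (18 − 18) − 0 = 0, and there is no ∂_3, so H_2 = 0.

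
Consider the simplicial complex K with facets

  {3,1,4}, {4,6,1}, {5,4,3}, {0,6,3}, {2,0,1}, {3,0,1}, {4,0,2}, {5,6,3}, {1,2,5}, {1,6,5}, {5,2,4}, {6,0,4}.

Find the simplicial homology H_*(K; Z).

Take the total order 0 < 1 < 2 < 3 < 4 < 5 < 6 on the vertex set. Then K (dimension 2) consists of the simplices:

  0-simplices (7): [0], [1], [2], [3], [4], [5], [6]
  1-simplices (18): [0,1], [0,2], [0,3], [0,4], [0,6], [1,2], [1,3], [1,4], [1,5], [1,6], [2,4], [2,5], [3,4], [3,5], [3,6], [4,5], [4,6], [5,6]
  2-simplices (12): [0,1,2], [0,1,3], [0,2,4], [0,3,6], [0,4,6], [1,2,5], [1,3,4], [1,4,6], [1,5,6], [2,4,5], [3,4,5], [3,5,6]

giving chain groups C_0 ≅ Z^7, C_1 ≅ Z^18, C_2 ≅ Z^12.

The boundary map ∂_1: C_1 → C_0 is given by ∂[p,q] = [q] − [p].
This gives a 7×18 integer matrix of rank 6; reducing to Smith normal form yields diagonal entries (1,1,1,1,1,1).

∂_2: C_2 → C_1 acts by ∂[p,q,r] = [q,r] − [p,r] + [p,q]. For instance
  ∂[1,2,5] = [2,5] − [1,5] + [1,2],
  ∂[0,1,2] = [1,2] − [0,2] + [0,1].
As a 18×12 matrix over Z this has rank 12, with invariant factors (1,1,1,1,1,1,1,1,1,1,1,2).

Now H_k = ker ∂_k / im ∂_{k+1}, so:

  H_0: rank C_0 − rank ∂_1 = 7 − 6 = 1, and the invariant factors of ∂_1 are all 1, so H_0 ≅ Z.
  H_1: rank ker ∂_1 − rank ∂_2 = (18 − 6) − 12 = 0, and ∂_2 has invariant factor 2 > 1, so H_1 ≅ Z/2.
  H_2: rank ker ∂_2 − rank ∂_3 = (12 − 12) − 0 = 0, and there is no ∂_3, so H_2 ≅ 0.

H_0 = Z,  H_1 = Z/2,  H_2 = 0.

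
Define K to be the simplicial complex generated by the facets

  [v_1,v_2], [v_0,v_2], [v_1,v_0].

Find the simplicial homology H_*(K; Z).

K has 3 vertices, 3 edges.
rank ∂_0 = 0, rank ∂_1 = 2 ⇒ b_0 = 3 − 0 − 2 = 1; all invariant factors of ∂_1 are 1 so no torsion. So H_0 ≅ Z.
rank ∂_1 = 2, rank ∂_2 = 0 ⇒ b_1 = 3 − 2 − 0 = 1. So H_1 ≅ Z.

H_0 = Z,  H_1 = Z.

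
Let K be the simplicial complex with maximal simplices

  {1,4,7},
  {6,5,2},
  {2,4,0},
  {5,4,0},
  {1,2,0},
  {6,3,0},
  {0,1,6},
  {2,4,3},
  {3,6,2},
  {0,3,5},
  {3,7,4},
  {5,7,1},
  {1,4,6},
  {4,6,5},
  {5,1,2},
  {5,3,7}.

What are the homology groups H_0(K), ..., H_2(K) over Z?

Fix the vertex order 0 < 1 < 2 < 3 < 4 < 5 < 6 < 7 and write every simplex with vertices in increasing order. Then dim K = 2 and the simplices of K are:

  0-simplices (8): [0], [1], [2], [3], [4], [5], [6], [7]
  1-simplices (24): (24 of them)
  2-simplices (16): [0,1,2], [0,1,6], [0,2,4], [0,3,5], [0,3,6], [0,4,5], [1,2,5], [1,4,6], [1,4,7], [1,5,7], [2,3,4], [2,3,6], [2,5,6], [3,4,7], [3,5,7], [4,5,6]

Hence C_0 ≅ Z^8, C_1 ≅ Z^24, C_2 ≅ Z^16.

∂_1: C_1 → C_0 is given by ∂[p,q] = [q] − [p]. For instance
  ∂[3,4] = [4] − [3].
The 8×24 boundary matrix has rank 7 and Smith normal form diag(1,1,1,1,1,1,1).

The boundary map ∂_2: C_2 → C_1 sends each 2-simplex [p,q,r] to [q,r] − [p,r] + [p,q]. For instance
  ∂[0,3,6] = [3,6] − [0,6] + [0,3],
  ∂[2,5,6] = [5,6] − [2,6] + [2,5].
This gives a 24×16 integer matrix of rank 15; reducing to Smith normal form yields diagonal entries (1,1,1,1,1,1,1,1,1,1,1,1,1,1,1).

From H_k ≅ ker(∂_k) / im(∂_{k+1}) we obtain:

  H_0: rank C_0 − rank ∂_1 = 8 − 7 = 1, and the invariant factors of ∂_1 are all 1, so H_0 ≅ Z.
  H_1: rank ker ∂_1 − rank ∂_2 = (24 − 7) − 15 = 2, and the invariant factors of ∂_2 are all 1, so H_1 ≅ Z^2.
  H_2: rank ker ∂_2 − rank ∂_3 = (16 − 15) − 0 = 1, and there is no ∂_3, so H_2 ≅ Z.

H_0 ≅ Z,  H_1 ≅ Z^2,  H_2 ≅ Z.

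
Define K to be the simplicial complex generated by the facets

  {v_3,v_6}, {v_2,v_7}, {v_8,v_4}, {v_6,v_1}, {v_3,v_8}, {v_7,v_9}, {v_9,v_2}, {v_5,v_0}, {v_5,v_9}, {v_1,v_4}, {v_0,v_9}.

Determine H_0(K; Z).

H_0 = Z^2.

Fix the vertex order v_0 < v_1 < v_2 < v_3 < v_4 < v_5 < v_6 < v_7 < v_8 < v_9 and write every simplex with vertices in increasing order. Then dim K = 1 and the simplices of K are:

  0-simplices (10): [v_0], [v_1], [v_2], [v_3], [v_4], [v_5], [v_6], [v_7], [v_8], [v_9]
  1-simplices (11): [v_0,v_5], [v_0,v_9], [v_1,v_4], [v_1,v_6], [v_2,v_7], [v_2,v_9], [v_3,v_6], [v_3,v_8], [v_4,v_8], [v_5,v_9], [v_7,v_9]

giving chain groups C_0 ≅ Z^10, C_1 ≅ Z^11.

Boundary ∂_1: C_1 → C_0 is given by ∂[p,q] = [q] − [p].
This gives a 10×11 integer matrix of rank 8; reducing to Smith normal form yields diagonal entries (1,1,1,1,1,1,1,1).

Reading off H_k = ker ∂_k / im ∂_{k+1}:

  H_0: rank C_0 − rank ∂_1 = 10 − 8 = 2, and the invariant factors of ∂_1 are all 1, so H_0 ≅ Z^2.

(K is a triangulation of the disjoint union of the circle S^1 and a wedge of 2 circles.)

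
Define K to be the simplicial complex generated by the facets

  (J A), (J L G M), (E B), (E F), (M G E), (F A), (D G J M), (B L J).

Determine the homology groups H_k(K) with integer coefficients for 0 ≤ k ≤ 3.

Take the total order A < B < D < E < F < G < J < L < M on the vertex set. Then K (dimension 3) consists of the simplices:

  0-simplices (9): A, B, D, E, F, G, J, L, M
  1-simplices (17): AF, AJ, BE, BJ, BL, DG, DJ, DM, EF, EG, EM, GJ, GL, GM, JL, JM, LM
  2-simplices (9): BJL, DGJ, DGM, DJM, EGM, GJL, GJM, GLM, JLM
  3-simplices (2): DGJM, GJLM

Hence C_0 ≅ Z^9, C_1 ≅ Z^17, C_2 ≅ Z^9, C_3 ≅ Z^2.

The boundary map ∂_1: C_1 → C_0 sends each edge [p,q] (with p < q) to q − p. For instance
  ∂GJ = J − G.
As a 9×17 matrix over Z this has rank 8, with invariant factors (1,1,1,1,1,1,1,1).

Boundary ∂_2: C_2 → C_1 sends each 2-simplex [p,q,r] to [q,r] − [p,r] + [p,q]. For instance
  ∂GLM = LM − GM + GL,
  ∂BJL = JL − BL + BJ.
The resulting 17×9 matrix has rank 7, and its Smith normal form has invariant factors (1,1,1,1,1,1,1).

Boundary ∂_3: C_3 → C_2 sends each 3-simplex σ to the alternating sum Σ_i (−1)^i (σ with its i-th vertex removed). For instance
  ∂DGJM = GJM − DJM + DGM − DGJ,
  ∂GJLM = JLM − GLM + GJM − GJL.
This gives a 9×2 integer matrix of rank 2; reducing to Smith normal form yields diagonal entries (1,1).

Now H_k = ker ∂_k / im ∂_{k+1}, so:

  H_0: rank C_0 − rank ∂_1 = 9 − 8 = 1, and the invariant factors of ∂_1 are all 1, so H_0 ≅ Z.
  H_1: rank ker ∂_1 − rank ∂_2 = (17 − 8) − 7 = 2, and the invariant factors of ∂_2 are all 1, so H_1 ≅ Z^2.
  H_2: rank ker ∂_2 − rank ∂_3 = (9 − 7) − 2 = 0, and the invariant factors of ∂_3 are all 1, so H_2 ≅ 0.
  H_3: rank ker ∂_3 − rank ∂_4 = (2 − 2) − 0 = 0, and there is no ∂_4, so H_3 ≅ 0.

As a check, the Euler characteristic is 9 − 17 + 9 − 2 = -1, which agrees with 1 − 2 + 0 − 0 = -1.

H_0 ≅ Z,  H_1 ≅ Z^2,  H_2 = 0,  H_3 = 0.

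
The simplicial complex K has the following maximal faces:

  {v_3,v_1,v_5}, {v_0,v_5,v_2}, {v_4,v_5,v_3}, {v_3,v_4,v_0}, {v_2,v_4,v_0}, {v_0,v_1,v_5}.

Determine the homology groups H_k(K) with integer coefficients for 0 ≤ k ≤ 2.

Order the vertices as v_0 < v_1 < v_2 < v_3 < v_4 < v_5. Listing each simplex with vertices in this order, K has dimension 2 with simplices:

  0-simplices (6): [v_0], [v_1], [v_2], [v_3], [v_4], [v_5]
  1-simplices (12): [v_0,v_1], [v_0,v_2], [v_0,v_3], [v_0,v_4], [v_0,v_5], [v_1,v_3], [v_1,v_5], [v_2,v_4], [v_2,v_5], [v_3,v_4], [v_3,v_5], [v_4,v_5]
  2-simplices (6): [v_0,v_1,v_5], [v_0,v_2,v_4], [v_0,v_2,v_5], [v_0,v_3,v_4], [v_1,v_3,v_5], [v_3,v_4,v_5]

Hence C_0 ≅ Z^6, C_1 ≅ Z^12, C_2 ≅ Z^6.

Boundary ∂_1: C_1 → C_0 maps an edge to its endpoints' difference, ∂[p,q] = q − p.
As a 6×12 matrix over Z this has rank 5, with invariant factors (1,1,1,1,1).

∂_2: C_2 → C_1 acts by ∂[p,q,r] = [q,r] − [p,r] + [p,q]. For instance
  ∂[v_0,v_2,v_4] = [v_2,v_4] − [v_0,v_4] + [v_0,v_2],
  ∂[v_0,v_2,v_5] = [v_2,v_5] − [v_0,v_5] + [v_0,v_2].
As a 12×6 matrix over Z this has rank 6, with invariant factors (1,1,1,1,1,1).

From H_k ≅ ker(∂_k) / im(∂_{k+1}) we obtain:

  H_0: rank C_0 − rank ∂_1 = 6 − 5 = 1, and the invariant factors of ∂_1 are all 1, so H_0 = Z.
  H_1: rank ker ∂_1 − rank ∂_2 = (12 − 5) − 6 = 1, and the invariant factors of ∂_2 are all 1, so H_1 = Z.
  H_2: rank ker ∂_2 − rank ∂_3 = (6 − 6) − 0 = 0, and there is no ∂_3, so H_2 = 0.

H_0 ≅ Z,  H_1 ≅ Z,  H_2 = 0.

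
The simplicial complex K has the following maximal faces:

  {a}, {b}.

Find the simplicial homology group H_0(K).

H_0 ≅ Z^2.

Order the vertices as a < b. Listing each simplex with vertices in this order, K has dimension 0 with simplices:

  0-simplices (2): a, b

so the chain groups are C_0 ≅ Z^2.

Computing H_k = (kernel of ∂_k) / (image of ∂_{k+1}):

  H_0: rank C_0 − rank ∂_1 = 2 − 0 = 2, and there is no ∂_1, so H_0 ≅ Z^2.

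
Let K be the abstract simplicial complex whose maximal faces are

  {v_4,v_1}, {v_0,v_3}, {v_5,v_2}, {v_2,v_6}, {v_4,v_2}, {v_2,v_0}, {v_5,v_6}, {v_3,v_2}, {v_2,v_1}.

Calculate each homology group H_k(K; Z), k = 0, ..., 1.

Take the total order v_0 < v_1 < v_2 < v_3 < v_4 < v_5 < v_6 on the vertex set. Then K (dimension 1) consists of the simplices:

  0-simplices (7): [v_0], [v_1], [v_2], [v_3], [v_4], [v_5], [v_6]
  1-simplices (9): [v_0,v_2], [v_0,v_3], [v_1,v_2], [v_1,v_4], [v_2,v_3], [v_2,v_4], [v_2,v_5], [v_2,v_6], [v_5,v_6]

so the chain groups are C_0 ≅ Z^7, C_1 ≅ Z^9.

Boundary ∂_1: C_1 → C_0 maps an edge to its endpoints' difference, ∂[p,q] = q − p. For instance
  ∂[v_2,v_6] = [v_6] − [v_2].
The 7×9 boundary matrix has rank 6 and Smith normal form diag(1,1,1,1,1,1).

From H_k ≅ ker(∂_k) / im(∂_{k+1}) we obtain:

  H_0: rank C_0 − rank ∂_1 = 7 − 6 = 1, and the invariant factors of ∂_1 are all 1, so H_0 = Z.
  H_1: rank ker ∂_1 − rank ∂_2 = (9 − 6) − 0 = 3, and there is no ∂_2, so H_1 = Z^3.

As a check, the Euler characteristic is 7 − 9 = -2, which agrees with 1 − 3 = -2.
(K is a triangulation of a wedge of 3 circles.)

H_0 = Z,  H_1 = Z^3.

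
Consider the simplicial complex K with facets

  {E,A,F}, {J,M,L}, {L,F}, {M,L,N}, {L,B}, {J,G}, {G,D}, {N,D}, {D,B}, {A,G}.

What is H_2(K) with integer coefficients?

Take the total order A < B < D < E < F < G < J < L < M < N on the vertex set. Then K (dimension 2) consists of the simplices:

  0-simplices (10): A, B, D, E, F, G, J, L, M, N
  1-simplices (15): AE, AF, AG, BD, BL, DG, DN, EF, FL, GJ, JL, JM, LM, LN, MN
  2-simplices (3): AEF, JLM, LMN

so the chain groups are C_0 ≅ Z^10, C_1 ≅ Z^15, C_2 ≅ Z^3.

∂_1: C_1 → C_0 sends each edge [p,q] (with p < q) to q − p. For instance
  ∂FL = L − F.
The 10×15 boundary matrix has rank 9 and Smith normal form diag(1,1,1,1,1,1,1,1,1).

Boundary ∂_2: C_2 → C_1 maps a triangle to the signed sum of its edges. For instance
  ∂JLM = LM − JM + JL,
  ∂AEF = EF − AF + AE.
This gives a 15×3 integer matrix of rank 3; reducing to Smith normal form yields diagonal entries (1,1,1).

Now H_k = ker ∂_k / im ∂_{k+1}, so:

  H_2: rank ker ∂_2 − rank ∂_3 = (3 − 3) − 0 = 0, and there is no ∂_3, so H_2 ≅ 0.

H_2 ≅ 0.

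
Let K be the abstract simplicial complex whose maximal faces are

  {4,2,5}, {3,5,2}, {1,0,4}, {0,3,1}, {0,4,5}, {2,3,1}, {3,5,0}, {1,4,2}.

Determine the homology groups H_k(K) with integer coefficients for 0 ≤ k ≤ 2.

Take the total order 0 < 1 < 2 < 3 < 4 < 5 on the vertex set. Then K (dimension 2) consists of the simplices:

  0-simplices (6): [0], [1], [2], [3], [4], [5]
  1-simplices (12): [0,1], [0,3], [0,4], [0,5], [1,2], [1,3], [1,4], [2,3], [2,4], [2,5], [3,5], [4,5]
  2-simplices (8): [0,1,3], [0,1,4], [0,3,5], [0,4,5], [1,2,3], [1,2,4], [2,3,5], [2,4,5]

Hence C_0 ≅ Z^6, C_1 ≅ Z^12, C_2 ≅ Z^8.

∂_1: C_1 → C_0 sends each edge [p,q] (with p < q) to q − p. For instance
  ∂[1,2] = [2] − [1].
The resulting 6×12 matrix has rank 5, and its Smith normal form has invariant factors (1,1,1,1,1).

The boundary map ∂_2: C_2 → C_1 maps a triangle to the signed sum of its edges. For instance
  ∂[0,3,5] = [3,5] − [0,5] + [0,3],
  ∂[0,4,5] = [4,5] − [0,5] + [0,4].
This gives a 12×8 integer matrix of rank 7; reducing to Smith normal form yields diagonal entries (1,1,1,1,1,1,1).

Now H_k = ker ∂_k / im ∂_{k+1}, so:

  H_0: rank C_0 − rank ∂_1 = 6 − 5 = 1, and the invariant factors of ∂_1 are all 1, so H_0 = Z.
  H_1: rank ker ∂_1 − rank ∂_2 = (12 − 5) − 7 = 0, and the invariant factors of ∂_2 are all 1, so H_1 = 0.
  H_2: rank ker ∂_2 − rank ∂_3 = (8 − 7) − 0 = 1, and there is no ∂_3, so H_2 = Z.

As a check, the Euler characteristic is 6 − 12 + 8 = 2, which agrees with 1 − 0 + 1 = 2.

H_0 ≅ Z,  H_1 = 0,  H_2 ≅ Z.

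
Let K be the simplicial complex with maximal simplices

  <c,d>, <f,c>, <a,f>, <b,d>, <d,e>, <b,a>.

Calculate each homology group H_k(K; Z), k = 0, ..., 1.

We work with the vertex ordering a < b < c < d < e < f. The simplices of K, each written with vertices in increasing order, are:

  0-simplices (6): a, b, c, d, e, f
  1-simplices (6): ab, af, bd, cd, cf, de

giving chain groups C_0 ≅ Z^6, C_1 ≅ Z^6.

∂_1: C_1 → C_0 is given by ∂[p,q] = [q] − [p].
The 6×6 boundary matrix has rank 5 and Smith normal form diag(1,1,1,1,1).

From H_k ≅ ker(∂_k) / im(∂_{k+1}) we obtain:

  H_0: rank C_0 − rank ∂_1 = 6 − 5 = 1, and the invariant factors of ∂_1 are all 1, so H_0 = Z.
  H_1: rank ker ∂_1 − rank ∂_2 = (6 − 5) − 0 = 1, and there is no ∂_2, so H_1 = Z.

As a check, the Euler characteristic is 6 − 6 = 0, which agrees with 1 − 1 = 0.

H_0 ≅ Z,  H_1 ≅ Z.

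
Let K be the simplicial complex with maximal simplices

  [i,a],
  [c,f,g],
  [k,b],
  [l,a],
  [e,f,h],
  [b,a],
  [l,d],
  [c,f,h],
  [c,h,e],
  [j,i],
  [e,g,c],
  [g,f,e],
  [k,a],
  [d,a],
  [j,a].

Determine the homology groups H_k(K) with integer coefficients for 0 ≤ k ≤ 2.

H_0 ≅ Z^2,  H_1 ≅ Z^3,  H_2 ≅ Z.

Order the vertices as a < b < c < d < e < f < g < h < i < j < k < l. Listing each simplex with vertices in this order, K has dimension 2 with simplices:

  0-simplices (12): a, b, c, d, e, f, g, h, i, j, k, l
  1-simplices (18): ab, ad, ai, aj, ak, al, bk, ce, cf, cg, ch, dl, ef, eg, eh, fg, fh, ij
  2-simplices (6): ceg, ceh, cfg, cfh, efg, efh

so the chain groups are C_0 ≅ Z^12, C_1 ≅ Z^18, C_2 ≅ Z^6.

Boundary ∂_1: C_1 → C_0 sends each edge [p,q] (with p < q) to q − p.
The resulting 12×18 matrix has rank 10, and its Smith normal form has invariant factors (1,1,1,1,1,1,1,1,1,1).

∂_2: C_2 → C_1 acts by ∂[p,q,r] = [q,r] − [p,r] + [p,q]. For instance
  ∂efh = fh − eh + ef,
  ∂cfh = fh − ch + cf.
This gives a 18×6 integer matrix of rank 5; reducing to Smith normal form yields diagonal entries (1,1,1,1,1).

Computing H_k = (kernel of ∂_k) / (image of ∂_{k+1}):

  H_0: rank C_0 − rank ∂_1 = 12 − 10 = 2, and the invariant factors of ∂_1 are all 1, so H_0 = Z^2.
  H_1: rank ker ∂_1 − rank ∂_2 = (18 − 10) − 5 = 3, and the invariant factors of ∂_2 are all 1, so H_1 = Z^3.
  H_2: rank ker ∂_2 − rank ∂_3 = (6 − 5) − 0 = 1, and there is no ∂_3, so H_2 = Z.

(K is a triangulation of the disjoint union of a wedge of 3 circles and the 2-sphere S^2.)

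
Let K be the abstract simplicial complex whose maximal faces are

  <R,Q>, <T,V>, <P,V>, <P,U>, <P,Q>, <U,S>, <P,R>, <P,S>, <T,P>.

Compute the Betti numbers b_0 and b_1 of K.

b_0 = 1, b_1 = 3.

Take the total order P < Q < R < S < T < U < V on the vertex set. Then K (dimension 1) consists of the simplices:

  0-simplices (7): P, Q, R, S, T, U, V
  1-simplices (9): PQ, PR, PS, PT, PU, PV, QR, SU, TV

so the chain groups are C_0 ≅ Z^7, C_1 ≅ Z^9.

∂_1: C_1 → C_0 is given by ∂[p,q] = [q] − [p]. For instance
  ∂PS = S − P.
This gives a 7×9 integer matrix of rank 6; reducing to Smith normal form yields diagonal entries (1,1,1,1,1,1).

Computing H_k = (kernel of ∂_k) / (image of ∂_{k+1}):

  H_0: rank C_0 − rank ∂_1 = 7 − 6 = 1, and the invariant factors of ∂_1 are all 1, so H_0 = Z.
  H_1: rank ker ∂_1 − rank ∂_2 = (9 − 6) − 0 = 3, and there is no ∂_2, so H_1 = Z^3.

Hence the Betti numbers are b_0 = 1, b_1 = 3.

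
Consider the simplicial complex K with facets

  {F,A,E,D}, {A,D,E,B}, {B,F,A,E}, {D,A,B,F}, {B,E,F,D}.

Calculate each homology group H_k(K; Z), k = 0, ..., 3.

We work with the vertex ordering A < B < D < E < F. The simplices of K, each written with vertices in increasing order, are:

  0-simplices (5): A, B, D, E, F
  1-simplices (10): AB, AD, AE, AF, BD, BE, BF, DE, DF, EF
  2-simplices (10): ABD, ABE, ABF, ADE, ADF, AEF, BDE, BDF, BEF, DEF
  3-simplices (5): ABDE, ABDF, ABEF, ADEF, BDEF

Hence C_0 ≅ Z^5, C_1 ≅ Z^10, C_2 ≅ Z^10, C_3 ≅ Z^5.

The boundary map ∂_1: C_1 → C_0 maps an edge to its endpoints' difference, ∂[p,q] = q − p. For instance
  ∂AD = D − A.
The 5×10 boundary matrix has rank 4 and Smith normal form diag(1,1,1,1).

Boundary ∂_2: C_2 → C_1 maps a triangle to the signed sum of its edges. For instance
  ∂BDE = DE − BE + BD,
  ∂ABF = BF − AF + AB.
The 10×10 boundary matrix has rank 6 and Smith normal form diag(1,1,1,1,1,1).

∂_3: C_3 → C_2 sends each 3-simplex σ to the alternating sum Σ_i (−1)^i (σ with its i-th vertex removed). For instance
  ∂BDEF = DEF − BEF + BDF − BDE,
  ∂ABDF = BDF − ADF + ABF − ABD.
The 10×5 boundary matrix has rank 4 and Smith normal form diag(1,1,1,1).

From H_k ≅ ker(∂_k) / im(∂_{k+1}) we obtain:

  H_0: rank C_0 − rank ∂_1 = 5 − 4 = 1, and the invariant factors of ∂_1 are all 1, so H_0 = Z.
  H_1: rank ker ∂_1 − rank ∂_2 = (10 − 4) − 6 = 0, and the invariant factors of ∂_2 are all 1, so H_1 = 0.
  H_2: rank ker ∂_2 − rank ∂_3 = (10 − 6) − 4 = 0, and the invariant factors of ∂_3 are all 1, so H_2 = 0.
  H_3: rank ker ∂_3 − rank ∂_4 = (5 − 4) − 0 = 1, and there is no ∂_4, so H_3 = Z.

H_0 = Z,  H_1 = 0,  H_2 = 0,  H_3 = Z.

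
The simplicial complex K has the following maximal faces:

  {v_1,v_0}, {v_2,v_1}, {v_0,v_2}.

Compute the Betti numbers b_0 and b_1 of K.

Fix the vertex order v_0 < v_1 < v_2 and write every simplex with vertices in increasing order. Then dim K = 1 and the simplices of K are:

  0-simplices (3): [v_0], [v_1], [v_2]
  1-simplices (3): [v_0,v_1], [v_0,v_2], [v_1,v_2]

so the chain groups are C_0 ≅ Z^3, C_1 ≅ Z^3.

∂_1: C_1 → C_0 is given by ∂[p,q] = [q] − [p]. For instance
  ∂[v_0,v_1] = [v_1] − [v_0].
The resulting 3×3 matrix has rank 2, and its Smith normal form has invariant factors (1,1).

Computing H_k = (kernel of ∂_k) / (image of ∂_{k+1}):

  H_0: rank C_0 − rank ∂_1 = 3 − 2 = 1, and the invariant factors of ∂_1 are all 1, so H_0 = Z.
  H_1: rank ker ∂_1 − rank ∂_2 = (3 − 2) − 0 = 1, and there is no ∂_2, so H_1 = Z.

(K is a triangulation of the circle S^1.)

Hence the Betti numbers are b_0 = 1, b_1 = 1.

b_0 = 1, b_1 = 1.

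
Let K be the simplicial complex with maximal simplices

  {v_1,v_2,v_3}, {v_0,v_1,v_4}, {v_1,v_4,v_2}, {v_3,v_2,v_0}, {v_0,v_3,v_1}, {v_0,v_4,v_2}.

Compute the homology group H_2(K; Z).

H_2 = Z.

Take the total order v_0 < v_1 < v_2 < v_3 < v_4 on the vertex set. Then K (dimension 2) consists of the simplices:

  0-simplices (5): [v_0], [v_1], [v_2], [v_3], [v_4]
  1-simplices (9): [v_0,v_1], [v_0,v_2], [v_0,v_3], [v_0,v_4], [v_1,v_2], [v_1,v_3], [v_1,v_4], [v_2,v_3], [v_2,v_4]
  2-simplices (6): [v_0,v_1,v_3], [v_0,v_1,v_4], [v_0,v_2,v_3], [v_0,v_2,v_4], [v_1,v_2,v_3], [v_1,v_2,v_4]

giving chain groups C_0 ≅ Z^5, C_1 ≅ Z^9, C_2 ≅ Z^6.

The boundary map ∂_1: C_1 → C_0 sends each edge [p,q] (with p < q) to q − p.
The 5×9 boundary matrix has rank 4 and Smith normal form diag(1,1,1,1).

∂_2: C_2 → C_1 maps a triangle to the signed sum of its edges. For instance
  ∂[v_1,v_2,v_3] = [v_2,v_3] − [v_1,v_3] + [v_1,v_2],
  ∂[v_0,v_2,v_3] = [v_2,v_3] − [v_0,v_3] + [v_0,v_2].
The resulting 9×6 matrix has rank 5, and its Smith normal form has invariant factors (1,1,1,1,1).

Now H_k = ker ∂_k / im ∂_{k+1}, so:

  H_2: rank ker ∂_2 − rank ∂_3 = (6 − 5) − 0 = 1, and there is no ∂_3, so H_2 ≅ Z.

(K is a triangulation of the 2-sphere S^2.)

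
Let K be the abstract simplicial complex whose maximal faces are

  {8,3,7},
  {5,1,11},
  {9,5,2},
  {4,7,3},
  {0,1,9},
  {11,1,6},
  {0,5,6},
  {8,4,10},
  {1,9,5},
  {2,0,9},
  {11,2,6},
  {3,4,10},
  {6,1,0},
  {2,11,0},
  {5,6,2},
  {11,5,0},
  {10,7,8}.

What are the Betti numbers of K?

b_0 = 2, b_1 = 1, b_2 = 0.

We work with the vertex ordering 0 < 1 < 2 < 3 < 4 < 5 < 6 < 7 < 8 < 9 < 10 < 11. The simplices of K, each written with vertices in increasing order, are:

  0-simplices (12): [0], [1], [2], [3], [4], [5], [6], [7], [8], [9], [10], [11]
  1-simplices (28): (28 of them)
  2-simplices (17): [0,1,6], [0,1,9], [0,2,9], [0,2,11], [0,5,6], [0,5,11], [1,5,9], [1,5,11], [1,6,11], [2,5,6], [2,5,9], [2,6,11], [3,4,7], [3,4,10], [3,7,8], [4,8,10], [7,8,10]

giving chain groups C_0 ≅ Z^12, C_1 ≅ Z^28, C_2 ≅ Z^17.

∂_1: C_1 → C_0 sends each edge [p,q] (with p < q) to q − p.
As a 12×28 matrix over Z this has rank 10, with invariant factors (1,1,1,1,1,1,1,1,1,1).

∂_2: C_2 → C_1 maps a triangle to the signed sum of its edges. For instance
  ∂[0,2,11] = [2,11] − [0,11] + [0,2],
  ∂[1,6,11] = [6,11] − [1,11] + [1,6].
As a 28×17 matrix over Z this has rank 17, with invariant factors (1,1,1,1,1,1,1,1,1,1,1,1,1,1,1,1,2).

Computing H_k = (kernel of ∂_k) / (image of ∂_{k+1}):

  H_0: rank C_0 − rank ∂_1 = 12 − 10 = 2, and the invariant factors of ∂_1 are all 1, so H_0 ≅ Z^2.
  H_1: rank ker ∂_1 − rank ∂_2 = (28 − 10) − 17 = 1, and ∂_2 has invariant factor 2 > 1, so H_1 ≅ Z × Z/2.
  H_2: rank ker ∂_2 − rank ∂_3 = (17 − 17) − 0 = 0, and there is no ∂_3, so H_2 ≅ 0.

As a check, the Euler characteristic is 12 − 28 + 17 = 1, which agrees with 2 − 1 + 0 = 1.

Hence the Betti numbers are b_0 = 2, b_1 = 1, b_2 = 0.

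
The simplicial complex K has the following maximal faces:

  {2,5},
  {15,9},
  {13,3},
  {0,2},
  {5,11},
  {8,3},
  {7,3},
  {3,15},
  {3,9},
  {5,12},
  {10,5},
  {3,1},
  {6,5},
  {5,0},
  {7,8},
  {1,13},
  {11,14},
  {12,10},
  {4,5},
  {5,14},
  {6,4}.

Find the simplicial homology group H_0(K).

Order the vertices as 0 < 1 < 2 < 3 < 4 < 5 < 6 < 7 < 8 < 9 < 10 < 11 < 12 < 13 < 14 < 15. Listing each simplex with vertices in this order, K has dimension 1 with simplices:

  0-simplices (16): [0], [1], [2], [3], [4], [5], [6], [7], [8], [9], [10], [11], [12], [13], [14], [15]
  1-simplices (21): [0,2], [0,5], [1,3], [1,13], [2,5], [3,7], [3,8], [3,9], [3,13], [3,15], [4,5], [4,6], [5,6], [5,10], [5,11], [5,12], [5,14], [7,8], [9,15], [10,12], [11,14]

so the chain groups are C_0 ≅ Z^16, C_1 ≅ Z^21.

Boundary ∂_1: C_1 → C_0 sends each edge [p,q] (with p < q) to q − p. For instance
  ∂[5,10] = [10] − [5].
The 16×21 boundary matrix has rank 14 and Smith normal form diag(1,1,1,1,1,1,1,1,1,1,1,1,1,1).

Now H_k = ker ∂_k / im ∂_{k+1}, so:

  H_0: rank C_0 − rank ∂_1 = 16 − 14 = 2, and the invariant factors of ∂_1 are all 1, so H_0 ≅ Z^2.

(K is a triangulation of the disjoint union of a wedge of 3 circles and a wedge of 4 circles.)

H_0 ≅ Z^2.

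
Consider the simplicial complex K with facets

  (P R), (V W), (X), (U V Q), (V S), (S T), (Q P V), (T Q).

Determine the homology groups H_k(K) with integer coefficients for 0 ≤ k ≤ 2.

H_0 ≅ Z^2,  H_1 ≅ Z,  H_2 = 0.

We work with the vertex ordering P < Q < R < S < T < U < V < W < X. The simplices of K, each written with vertices in increasing order, are:

  0-simplices (9): P, Q, R, S, T, U, V, W, X
  1-simplices (10): PQ, PR, PV, QT, QU, QV, ST, SV, UV, VW
  2-simplices (2): PQV, QUV

Hence C_0 ≅ Z^9, C_1 ≅ Z^10, C_2 ≅ Z^2.

Boundary ∂_1: C_1 → C_0 is given by ∂[p,q] = [q] − [p]. For instance
  ∂SV = V − S.
This gives a 9×10 integer matrix of rank 7; reducing to Smith normal form yields diagonal entries (1,1,1,1,1,1,1).

The boundary map ∂_2: C_2 → C_1 maps a triangle to the signed sum of its edges. For instance
  ∂QUV = UV − QV + QU,
  ∂PQV = QV − PV + PQ.
This gives a 10×2 integer matrix of rank 2; reducing to Smith normal form yields diagonal entries (1,1).

Reading off H_k = ker ∂_k / im ∂_{k+1}:

  H_0: rank C_0 − rank ∂_1 = 9 − 7 = 2, and the invariant factors of ∂_1 are all 1, so H_0 = Z^2.
  H_1: rank ker ∂_1 − rank ∂_2 = (10 − 7) − 2 = 1, and the invariant factors of ∂_2 are all 1, so H_1 = Z.
  H_2: rank ker ∂_2 − rank ∂_3 = (2 − 2) − 0 = 0, and there is no ∂_3, so H_2 = 0.

As a check, the Euler characteristic is 9 − 10 + 2 = 1, which agrees with 2 − 1 + 0 = 1.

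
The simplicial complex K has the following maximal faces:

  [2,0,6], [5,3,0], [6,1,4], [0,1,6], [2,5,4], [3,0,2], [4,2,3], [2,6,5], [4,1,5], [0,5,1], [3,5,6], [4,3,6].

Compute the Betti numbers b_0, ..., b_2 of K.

We work with the vertex ordering 0 < 1 < 2 < 3 < 4 < 5 < 6. The simplices of K, each written with vertices in increasing order, are:

  0-simplices (7): [0], [1], [2], [3], [4], [5], [6]
  1-simplices (18): [0,1], [0,2], [0,3], [0,5], [0,6], [1,4], [1,5], [1,6], [2,3], [2,4], [2,5], [2,6], [3,4], [3,5], [3,6], [4,5], [4,6], [5,6]
  2-simplices (12): [0,1,5], [0,1,6], [0,2,3], [0,2,6], [0,3,5], [1,4,5], [1,4,6], [2,3,4], [2,4,5], [2,5,6], [3,4,6], [3,5,6]

giving chain groups C_0 ≅ Z^7, C_1 ≅ Z^18, C_2 ≅ Z^12.

∂_1: C_1 → C_0 is given by ∂[p,q] = [q] − [p].
The 7×18 boundary matrix has rank 6 and Smith normal form diag(1,1,1,1,1,1).

Boundary ∂_2: C_2 → C_1 maps a triangle to the signed sum of its edges. For instance
  ∂[1,4,6] = [4,6] − [1,6] + [1,4],
  ∂[2,3,4] = [3,4] − [2,4] + [2,3].
This gives a 18×12 integer matrix of rank 12; reducing to Smith normal form yields diagonal entries (1,1,1,1,1,1,1,1,1,1,1,2).

From H_k ≅ ker(∂_k) / im(∂_{k+1}) we obtain:

  H_0: rank C_0 − rank ∂_1 = 7 − 6 = 1, and the invariant factors of ∂_1 are all 1, so H_0 ≅ Z.
  H_1: rank ker ∂_1 − rank ∂_2 = (18 − 6) − 12 = 0, and ∂_2 has invariant factor 2 > 1, so H_1 ≅ Z_2.
  H_2: rank ker ∂_2 − rank ∂_3 = (12 − 12) − 0 = 0, and there is no ∂_3, so H_2 ≅ 0.

As a check, the Euler characteristic is 7 − 18 + 12 = 1, which agrees with 1 − 0 + 0 = 1.

Hence the Betti numbers are b_0 = 1, b_1 = 0, b_2 = 0.

b_0 = 1, b_1 = 0, b_2 = 0.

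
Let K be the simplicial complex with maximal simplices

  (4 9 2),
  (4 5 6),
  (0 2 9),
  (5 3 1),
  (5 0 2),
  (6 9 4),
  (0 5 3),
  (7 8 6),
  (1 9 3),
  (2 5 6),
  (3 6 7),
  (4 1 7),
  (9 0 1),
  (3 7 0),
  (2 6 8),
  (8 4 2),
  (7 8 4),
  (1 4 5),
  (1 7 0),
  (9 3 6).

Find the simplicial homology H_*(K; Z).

Take the total order 0 < 1 < 2 < 3 < 4 < 5 < 6 < 7 < 8 < 9 on the vertex set. Then K (dimension 2) consists of the simplices:

  0-simplices (10): [0], [1], [2], [3], [4], [5], [6], [7], [8], [9]
  1-simplices (30): (30 of them)
  2-simplices (20): (20 of them)

giving chain groups C_0 ≅ Z^10, C_1 ≅ Z^30, C_2 ≅ Z^20.

∂_1: C_1 → C_0 maps an edge to its endpoints' difference, ∂[p,q] = q − p. For instance
  ∂[6,7] = [7] − [6].
The resulting 10×30 matrix has rank 9, and its Smith normal form has invariant factors (1,1,1,1,1,1,1,1,1).

∂_2: C_2 → C_1 maps a triangle to the signed sum of its edges. For instance
  ∂[2,6,8] = [6,8] − [2,8] + [2,6],
  ∂[2,4,8] = [4,8] − [2,8] + [2,4].
The resulting 30×20 matrix has rank 20, and its Smith normal form has invariant factors (1,1,1,1,1,1,1,1,1,1,1,1,1,1,1,1,1,1,1,2).

Computing H_k = (kernel of ∂_k) / (image of ∂_{k+1}):

  H_0: rank C_0 − rank ∂_1 = 10 − 9 = 1, and the invariant factors of ∂_1 are all 1, so H_0 = Z.
  H_1: rank ker ∂_1 − rank ∂_2 = (30 − 9) − 20 = 1, and ∂_2 has invariant factor 2 > 1, so H_1 = Z ⊕ Z/2.
  H_2: rank ker ∂_2 − rank ∂_3 = (20 − 20) − 0 = 0, and there is no ∂_3, so H_2 = 0.

H_0 ≅ Z,  H_1 ≅ Z ⊕ Z/2,  H_2 = 0.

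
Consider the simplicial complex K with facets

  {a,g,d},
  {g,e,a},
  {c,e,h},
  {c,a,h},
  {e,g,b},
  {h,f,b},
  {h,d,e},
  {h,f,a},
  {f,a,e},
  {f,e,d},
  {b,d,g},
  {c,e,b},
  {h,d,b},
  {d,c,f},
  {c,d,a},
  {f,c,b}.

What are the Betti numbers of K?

K has 8 vertices, 24 edges, 16 triangles.
rank ∂_0 = 0, rank ∂_1 = 7 ⇒ b_0 = 8 − 0 − 7 = 1; all invariant factors of ∂_1 are 1 so no torsion. So H_0 = Z.
rank ∂_1 = 7, rank ∂_2 = 15 ⇒ b_1 = 24 − 7 − 15 = 2; all invariant factors of ∂_2 are 1 so no torsion. So H_1 = Z^2.
rank ∂_2 = 15, rank ∂_3 = 0 ⇒ b_2 = 16 − 15 − 0 = 1. So H_2 = Z.

b_0 = 1, b_1 = 2, b_2 = 1.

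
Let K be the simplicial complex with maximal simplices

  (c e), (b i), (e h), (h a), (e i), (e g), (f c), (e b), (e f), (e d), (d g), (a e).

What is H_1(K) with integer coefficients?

Take the total order a < b < c < d < e < f < g < h < i on the vertex set. Then K (dimension 1) consists of the simplices:

  0-simplices (9): a, b, c, d, e, f, g, h, i
  1-simplices (12): ae, ah, be, bi, ce, cf, de, dg, ef, eg, eh, ei

Hence C_0 ≅ Z^9, C_1 ≅ Z^12.

The boundary map ∂_1: C_1 → C_0 is given by ∂[p,q] = [q] − [p]. For instance
  ∂ei = i − e.
This gives a 9×12 integer matrix of rank 8; reducing to Smith normal form yields diagonal entries (1,1,1,1,1,1,1,1).

Computing H_k = (kernel of ∂_k) / (image of ∂_{k+1}):

  H_1: rank ker ∂_1 − rank ∂_2 = (12 − 8) − 0 = 4, and there is no ∂_2, so H_1 ≅ Z^4.

(K is a triangulation of a wedge of 4 circles.)

H_1 ≅ Z^4.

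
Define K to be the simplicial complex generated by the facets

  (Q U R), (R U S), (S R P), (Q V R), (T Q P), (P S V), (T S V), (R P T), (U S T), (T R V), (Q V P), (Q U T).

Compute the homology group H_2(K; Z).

K has 7 vertices, 18 edges, 12 triangles.
rank ∂_2 = 12, rank ∂_3 = 0 ⇒ b_2 = 12 − 12 − 0 = 0. So H_2 ≅ 0.

H_2 = 0.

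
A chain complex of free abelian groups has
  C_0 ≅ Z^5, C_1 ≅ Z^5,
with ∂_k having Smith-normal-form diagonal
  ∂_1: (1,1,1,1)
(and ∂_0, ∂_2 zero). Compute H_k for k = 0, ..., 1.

H_0 ≅ Z,  H_1 ≅ Z.

H_0: b_0 = 5 − 0 − 4 = 1; torsion from ∂_1 factors > 1: none. So H_0 ≅ Z.
H_1: b_1 = 5 − 4 − 0 = 1; torsion from ∂_2 factors > 1: none. So H_1 ≅ Z.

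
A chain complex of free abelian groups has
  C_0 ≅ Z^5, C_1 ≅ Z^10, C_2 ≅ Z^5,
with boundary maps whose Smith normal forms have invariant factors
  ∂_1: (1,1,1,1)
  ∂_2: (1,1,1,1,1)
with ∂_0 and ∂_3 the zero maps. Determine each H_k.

H_0 = Z,  H_1 = Z,  H_2 = 0.

H_0: b_0 = 5 − 0 − 4 = 1; torsion from ∂_1 factors > 1: none. So H_0 = Z.
H_1: b_1 = 10 − 4 − 5 = 1; torsion from ∂_2 factors > 1: none. So H_1 = Z.
H_2: b_2 = 5 − 5 − 0 = 0; torsion from ∂_3 factors > 1: none. So H_2 = 0.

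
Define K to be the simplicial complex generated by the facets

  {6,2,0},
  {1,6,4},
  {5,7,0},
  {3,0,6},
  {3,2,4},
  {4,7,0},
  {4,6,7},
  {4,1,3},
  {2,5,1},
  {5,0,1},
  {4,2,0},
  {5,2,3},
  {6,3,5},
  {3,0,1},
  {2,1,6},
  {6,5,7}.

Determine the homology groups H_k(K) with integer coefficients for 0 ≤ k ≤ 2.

H_0 = Z,  H_1 = Z^2,  H_2 = Z.

Order the vertices as 0 < 1 < 2 < 3 < 4 < 5 < 6 < 7. Listing each simplex with vertices in this order, K has dimension 2 with simplices:

  0-simplices (8): [0], [1], [2], [3], [4], [5], [6], [7]
  1-simplices (24): (24 of them)
  2-simplices (16): [0,1,3], [0,1,5], [0,2,4], [0,2,6], [0,3,6], [0,4,7], [0,5,7], [1,2,5], [1,2,6], [1,3,4], [1,4,6], [2,3,4], [2,3,5], [3,5,6], [4,6,7], [5,6,7]

giving chain groups C_0 ≅ Z^8, C_1 ≅ Z^24, C_2 ≅ Z^16.

∂_1: C_1 → C_0 maps an edge to its endpoints' difference, ∂[p,q] = q − p.
This gives a 8×24 integer matrix of rank 7; reducing to Smith normal form yields diagonal entries (1,1,1,1,1,1,1).

∂_2: C_2 → C_1 maps a triangle to the signed sum of its edges. For instance
  ∂[1,2,5] = [2,5] − [1,5] + [1,2],
  ∂[1,2,6] = [2,6] − [1,6] + [1,2].
The resulting 24×16 matrix has rank 15, and its Smith normal form has invariant factors (1,1,1,1,1,1,1,1,1,1,1,1,1,1,1).

Reading off H_k = ker ∂_k / im ∂_{k+1}:

  H_0: rank C_0 − rank ∂_1 = 8 − 7 = 1, and the invariant factors of ∂_1 are all 1, so H_0 ≅ Z.
  H_1: rank ker ∂_1 − rank ∂_2 = (24 − 7) − 15 = 2, and the invariant factors of ∂_2 are all 1, so H_1 ≅ Z^2.
  H_2: rank ker ∂_2 − rank ∂_3 = (16 − 15) − 0 = 1, and there is no ∂_3, so H_2 ≅ Z.

As a check, the Euler characteristic is 8 − 24 + 16 = 0, which agrees with 1 − 2 + 1 = 0.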